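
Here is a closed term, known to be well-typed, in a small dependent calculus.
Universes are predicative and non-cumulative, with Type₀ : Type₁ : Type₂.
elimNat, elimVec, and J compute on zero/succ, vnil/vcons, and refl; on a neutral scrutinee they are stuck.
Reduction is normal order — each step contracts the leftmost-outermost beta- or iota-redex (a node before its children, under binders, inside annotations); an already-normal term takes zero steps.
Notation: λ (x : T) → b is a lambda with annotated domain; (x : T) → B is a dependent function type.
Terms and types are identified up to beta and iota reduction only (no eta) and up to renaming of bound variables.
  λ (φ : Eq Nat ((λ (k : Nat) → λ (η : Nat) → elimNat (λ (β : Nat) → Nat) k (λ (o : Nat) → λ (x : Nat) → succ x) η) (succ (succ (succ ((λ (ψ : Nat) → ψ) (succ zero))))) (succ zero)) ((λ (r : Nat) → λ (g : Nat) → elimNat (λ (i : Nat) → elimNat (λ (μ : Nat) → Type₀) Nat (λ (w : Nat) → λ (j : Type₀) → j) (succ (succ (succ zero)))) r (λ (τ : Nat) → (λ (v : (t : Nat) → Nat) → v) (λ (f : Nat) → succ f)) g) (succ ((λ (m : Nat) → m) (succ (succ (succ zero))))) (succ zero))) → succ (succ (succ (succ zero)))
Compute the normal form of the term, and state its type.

resulting normal form:
  λ (φ : Eq Nat (succ (succ (succ (succ (succ zero))))) (succ (succ (succ (succ (succ zero)))))) → succ (succ (succ (succ zero)))
type:
  (φ : Eq Nat (succ (succ (succ (succ (succ zero))))) (succ (succ (succ (succ (succ zero)))))) → Nat


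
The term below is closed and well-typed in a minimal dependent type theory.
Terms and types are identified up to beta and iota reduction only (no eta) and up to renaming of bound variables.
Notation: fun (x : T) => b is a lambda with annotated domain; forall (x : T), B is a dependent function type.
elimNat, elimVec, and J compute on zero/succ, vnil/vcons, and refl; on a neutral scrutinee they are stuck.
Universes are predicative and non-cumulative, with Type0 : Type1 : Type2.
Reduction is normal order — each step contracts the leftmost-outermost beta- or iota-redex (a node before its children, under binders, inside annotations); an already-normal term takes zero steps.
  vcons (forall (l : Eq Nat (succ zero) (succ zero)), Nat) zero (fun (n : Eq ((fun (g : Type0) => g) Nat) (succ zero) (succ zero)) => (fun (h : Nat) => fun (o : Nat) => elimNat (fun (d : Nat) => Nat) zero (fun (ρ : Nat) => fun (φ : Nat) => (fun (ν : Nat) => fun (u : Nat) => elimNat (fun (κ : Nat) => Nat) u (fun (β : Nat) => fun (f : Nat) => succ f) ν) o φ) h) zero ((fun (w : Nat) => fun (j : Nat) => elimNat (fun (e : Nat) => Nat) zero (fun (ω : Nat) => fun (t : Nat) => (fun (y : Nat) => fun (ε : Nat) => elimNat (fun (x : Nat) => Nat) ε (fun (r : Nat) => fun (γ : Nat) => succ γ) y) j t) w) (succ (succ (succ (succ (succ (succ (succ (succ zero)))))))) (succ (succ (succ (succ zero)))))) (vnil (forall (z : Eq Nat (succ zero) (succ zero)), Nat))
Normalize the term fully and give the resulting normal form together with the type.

normal form:
  vcons (forall (l : Eq Nat (succ zero) (succ zero)), Nat) zero (fun (n : Eq Nat (succ zero) (succ zero)) => zero) (vnil (forall (g : Eq Nat (succ zero) (succ zero)), Nat))
type:
  Vec (forall (l : Eq Nat (succ zero) (succ zero)), Nat) (succ zero)
observation: contracting a beta-redex first, the term normalizes in 4 steps.


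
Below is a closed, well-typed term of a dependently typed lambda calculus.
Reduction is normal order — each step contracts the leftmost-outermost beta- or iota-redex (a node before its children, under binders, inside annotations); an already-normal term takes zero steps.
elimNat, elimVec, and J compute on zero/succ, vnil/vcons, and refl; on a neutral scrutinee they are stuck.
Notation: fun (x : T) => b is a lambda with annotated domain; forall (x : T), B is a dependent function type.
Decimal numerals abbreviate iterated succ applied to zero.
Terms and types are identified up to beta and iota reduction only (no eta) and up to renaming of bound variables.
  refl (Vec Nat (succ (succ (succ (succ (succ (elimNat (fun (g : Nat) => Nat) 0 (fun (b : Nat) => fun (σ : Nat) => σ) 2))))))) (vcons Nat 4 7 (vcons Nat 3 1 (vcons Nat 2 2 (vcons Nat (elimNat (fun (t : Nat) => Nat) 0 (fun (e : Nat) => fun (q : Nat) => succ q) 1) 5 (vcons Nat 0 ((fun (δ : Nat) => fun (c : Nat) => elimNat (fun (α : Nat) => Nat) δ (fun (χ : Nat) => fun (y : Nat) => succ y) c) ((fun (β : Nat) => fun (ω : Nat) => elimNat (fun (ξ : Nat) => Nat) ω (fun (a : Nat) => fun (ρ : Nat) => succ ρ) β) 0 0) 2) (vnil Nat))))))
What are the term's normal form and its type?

normal form:
  refl (Vec Nat 5) (vcons Nat 4 7 (vcons Nat 3 1 (vcons Nat 2 2 (vcons Nat 1 5 (vcons Nat 0 2 (vnil Nat))))))
type:
  Eq (Vec Nat 5) (vcons Nat 4 7 (vcons Nat 3 1 (vcons Nat 2 2 (vcons Nat 1 5 (vcons Nat 0 2 (vnil Nat)))))) (vcons Nat 4 7 (vcons Nat 3 1 (vcons Nat 2 2 (vcons Nat 1 5 (vcons Nat 0 2 (vnil Nat))))))
observation: contracting an elimNat iota-redex first, the term normalizes in 23 steps.


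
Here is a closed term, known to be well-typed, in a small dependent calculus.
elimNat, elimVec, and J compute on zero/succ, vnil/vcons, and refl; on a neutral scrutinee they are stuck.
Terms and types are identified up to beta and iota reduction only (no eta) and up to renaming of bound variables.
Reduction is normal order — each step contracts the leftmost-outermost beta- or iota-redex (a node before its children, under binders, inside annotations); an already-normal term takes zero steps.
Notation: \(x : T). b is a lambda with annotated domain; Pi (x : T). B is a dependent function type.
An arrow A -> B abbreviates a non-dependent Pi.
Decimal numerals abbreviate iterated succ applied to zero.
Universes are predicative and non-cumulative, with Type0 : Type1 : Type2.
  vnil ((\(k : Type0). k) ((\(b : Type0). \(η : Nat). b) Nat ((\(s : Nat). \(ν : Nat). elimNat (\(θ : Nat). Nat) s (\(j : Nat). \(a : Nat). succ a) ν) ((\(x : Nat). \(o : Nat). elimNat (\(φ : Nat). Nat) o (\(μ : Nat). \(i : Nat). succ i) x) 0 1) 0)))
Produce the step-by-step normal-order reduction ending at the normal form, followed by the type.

normal-order reduction sequence:
  vnil ((\(k : Type0). k) ((\(b : Type0). \(η : Nat). b) Nat ((\(s : Nat). \(ν : Nat). elimNat (\(θ : Nat). Nat) s (\(j : Nat). \(a : Nat). succ a) ν) ((\(x : Nat). \(o : Nat). elimNat (\(φ : Nat). Nat) o (\(μ : Nat). \(i : Nat). succ i) x) 0 1) 0)))
  ~> vnil ((\(k : Type0). \(b : Nat). k) Nat ((\(η : Nat). \(s : Nat). elimNat (\(ν : Nat). Nat) η (\(θ : Nat). \(j : Nat). succ j) s) ((\(a : Nat). \(x : Nat). elimNat (\(o : Nat). Nat) x (\(φ : Nat). \(μ : Nat). succ μ) a) 0 1) 0))
  ~> vnil ((\(k : Nat). Nat) ((\(b : Nat). \(η : Nat). elimNat (\(s : Nat). Nat) b (\(ν : Nat). \(θ : Nat). succ θ) η) ((\(j : Nat). \(a : Nat). elimNat (\(x : Nat). Nat) a (\(o : Nat). \(φ : Nat). succ φ) j) 0 1) 0))
  ~> vnil Nat
the term's type:
  Vec Nat 0


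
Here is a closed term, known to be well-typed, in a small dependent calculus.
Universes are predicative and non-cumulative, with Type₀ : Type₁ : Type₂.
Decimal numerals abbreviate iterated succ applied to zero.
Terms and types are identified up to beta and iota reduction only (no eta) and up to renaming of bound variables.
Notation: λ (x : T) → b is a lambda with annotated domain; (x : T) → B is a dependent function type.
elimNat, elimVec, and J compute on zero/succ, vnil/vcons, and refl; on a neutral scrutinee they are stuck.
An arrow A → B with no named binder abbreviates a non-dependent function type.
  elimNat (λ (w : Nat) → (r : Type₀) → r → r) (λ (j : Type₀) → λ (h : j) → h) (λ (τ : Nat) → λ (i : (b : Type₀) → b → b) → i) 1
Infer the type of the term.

type:
  (w : Type₀) → w → w


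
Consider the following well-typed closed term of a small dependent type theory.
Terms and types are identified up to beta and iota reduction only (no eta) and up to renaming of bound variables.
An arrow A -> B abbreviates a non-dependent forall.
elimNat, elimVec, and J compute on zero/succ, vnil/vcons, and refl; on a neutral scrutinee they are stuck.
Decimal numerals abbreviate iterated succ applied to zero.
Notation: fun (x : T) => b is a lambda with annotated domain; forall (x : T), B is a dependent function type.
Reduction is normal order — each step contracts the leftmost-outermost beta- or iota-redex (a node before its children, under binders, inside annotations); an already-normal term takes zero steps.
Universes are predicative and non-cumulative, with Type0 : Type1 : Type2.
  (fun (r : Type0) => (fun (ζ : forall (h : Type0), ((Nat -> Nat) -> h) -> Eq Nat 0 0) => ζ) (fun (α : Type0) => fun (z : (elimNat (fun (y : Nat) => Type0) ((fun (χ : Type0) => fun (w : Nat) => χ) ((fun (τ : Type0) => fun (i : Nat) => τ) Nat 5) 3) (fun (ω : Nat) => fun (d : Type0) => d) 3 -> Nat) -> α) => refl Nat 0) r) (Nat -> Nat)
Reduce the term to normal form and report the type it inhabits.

reduced normal form:
  fun (r : (Nat -> Nat) -> Nat -> Nat) => refl Nat 0
the term's type:
  ((Nat -> Nat) -> Nat -> Nat) -> Eq Nat 0 0
observation: contracting a beta-redex first, the term normalizes in 17 steps.


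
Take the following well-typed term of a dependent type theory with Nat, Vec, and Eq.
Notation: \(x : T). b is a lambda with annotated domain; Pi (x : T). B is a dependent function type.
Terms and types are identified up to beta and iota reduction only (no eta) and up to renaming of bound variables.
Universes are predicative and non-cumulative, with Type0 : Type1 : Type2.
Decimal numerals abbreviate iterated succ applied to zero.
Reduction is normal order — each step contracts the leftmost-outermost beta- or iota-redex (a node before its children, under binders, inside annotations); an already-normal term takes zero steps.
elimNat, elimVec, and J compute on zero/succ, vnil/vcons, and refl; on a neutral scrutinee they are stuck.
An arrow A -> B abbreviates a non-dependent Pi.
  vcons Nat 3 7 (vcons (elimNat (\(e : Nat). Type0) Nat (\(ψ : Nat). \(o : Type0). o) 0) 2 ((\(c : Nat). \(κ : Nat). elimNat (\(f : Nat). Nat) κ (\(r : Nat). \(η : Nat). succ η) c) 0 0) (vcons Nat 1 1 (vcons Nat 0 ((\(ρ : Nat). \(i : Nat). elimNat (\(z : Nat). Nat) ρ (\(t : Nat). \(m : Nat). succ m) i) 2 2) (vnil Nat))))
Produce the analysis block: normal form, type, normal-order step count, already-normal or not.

reduced normal form:
  vcons Nat 3 7 (vcons Nat 2 0 (vcons Nat 1 1 (vcons Nat 0 4 (vnil Nat))))
inferred type:
  Vec Nat 4
reduction steps (normal order): 13
started in normal form: no
first redex: an elimNat iota-redex


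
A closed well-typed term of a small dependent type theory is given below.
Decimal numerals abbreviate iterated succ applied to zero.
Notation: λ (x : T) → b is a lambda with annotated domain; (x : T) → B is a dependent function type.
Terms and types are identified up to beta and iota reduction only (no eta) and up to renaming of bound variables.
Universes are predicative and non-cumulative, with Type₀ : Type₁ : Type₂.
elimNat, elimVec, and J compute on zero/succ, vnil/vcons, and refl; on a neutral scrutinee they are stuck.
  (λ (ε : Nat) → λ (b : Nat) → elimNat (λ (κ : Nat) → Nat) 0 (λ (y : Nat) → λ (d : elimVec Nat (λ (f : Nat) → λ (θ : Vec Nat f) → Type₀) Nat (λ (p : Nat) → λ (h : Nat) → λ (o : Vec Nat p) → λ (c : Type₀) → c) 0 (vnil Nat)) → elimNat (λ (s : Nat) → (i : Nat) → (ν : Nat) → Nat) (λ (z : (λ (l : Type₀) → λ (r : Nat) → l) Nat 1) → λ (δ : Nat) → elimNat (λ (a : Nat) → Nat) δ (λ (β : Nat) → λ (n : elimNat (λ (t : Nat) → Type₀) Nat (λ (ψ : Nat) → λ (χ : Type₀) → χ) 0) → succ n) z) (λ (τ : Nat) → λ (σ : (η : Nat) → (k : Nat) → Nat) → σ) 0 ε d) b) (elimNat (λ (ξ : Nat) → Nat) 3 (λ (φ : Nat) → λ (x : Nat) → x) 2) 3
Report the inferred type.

type:
  Nat


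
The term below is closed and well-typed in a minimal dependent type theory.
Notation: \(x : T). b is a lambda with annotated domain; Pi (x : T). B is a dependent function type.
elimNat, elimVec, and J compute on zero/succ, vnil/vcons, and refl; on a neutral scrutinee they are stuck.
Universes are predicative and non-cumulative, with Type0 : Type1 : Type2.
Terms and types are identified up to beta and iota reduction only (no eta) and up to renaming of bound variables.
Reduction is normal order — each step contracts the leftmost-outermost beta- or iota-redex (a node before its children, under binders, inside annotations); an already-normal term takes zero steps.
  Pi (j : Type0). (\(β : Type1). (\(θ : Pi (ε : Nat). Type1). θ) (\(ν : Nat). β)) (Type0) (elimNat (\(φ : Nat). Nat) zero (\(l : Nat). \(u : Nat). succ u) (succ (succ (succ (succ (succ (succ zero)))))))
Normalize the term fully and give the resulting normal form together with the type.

resulting normal form:
  Pi (j : Type0). Type0
the term's type:
  Type1


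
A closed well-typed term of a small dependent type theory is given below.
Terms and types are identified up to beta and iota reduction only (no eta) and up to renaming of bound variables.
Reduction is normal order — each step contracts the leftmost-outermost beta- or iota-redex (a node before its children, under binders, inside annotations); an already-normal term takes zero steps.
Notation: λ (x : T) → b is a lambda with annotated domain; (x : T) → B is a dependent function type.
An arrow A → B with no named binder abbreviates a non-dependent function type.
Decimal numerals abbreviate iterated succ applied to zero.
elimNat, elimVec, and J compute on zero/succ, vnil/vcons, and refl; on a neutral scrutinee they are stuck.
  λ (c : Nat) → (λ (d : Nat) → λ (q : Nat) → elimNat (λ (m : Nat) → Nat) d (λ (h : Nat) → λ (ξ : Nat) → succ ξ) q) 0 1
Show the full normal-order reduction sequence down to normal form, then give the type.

normal-order reduction:
  λ (c : Nat) → (λ (d : Nat) → λ (q : Nat) → elimNat (λ (m : Nat) → Nat) d (λ (h : Nat) → λ (ξ : Nat) → succ ξ) q) 0 1
  ~> λ (c : Nat) → (λ (d : Nat) → elimNat (λ (q : Nat) → Nat) 0 (λ (m : Nat) → λ (h : Nat) → succ h) d) 1
  ~> λ (c : Nat) → elimNat (λ (d : Nat) → Nat) 0 (λ (q : Nat) → λ (m : Nat) → succ m) 1
  ~> λ (c : Nat) → (λ (d : Nat) → λ (q : Nat) → succ q) 0 (elimNat (λ (m : Nat) → Nat) 0 (λ (h : Nat) → λ (ξ : Nat) → succ ξ) 0)
  ~> λ (c : Nat) → (λ (d : Nat) → succ d) (elimNat (λ (q : Nat) → Nat) 0 (λ (m : Nat) → λ (h : Nat) → succ h) 0)
  ~> λ (c : Nat) → succ (elimNat (λ (d : Nat) → Nat) 0 (λ (q : Nat) → λ (m : Nat) → succ m) 0)
  ~> λ (c : Nat) → 1
inferred type:
  Nat → Nat


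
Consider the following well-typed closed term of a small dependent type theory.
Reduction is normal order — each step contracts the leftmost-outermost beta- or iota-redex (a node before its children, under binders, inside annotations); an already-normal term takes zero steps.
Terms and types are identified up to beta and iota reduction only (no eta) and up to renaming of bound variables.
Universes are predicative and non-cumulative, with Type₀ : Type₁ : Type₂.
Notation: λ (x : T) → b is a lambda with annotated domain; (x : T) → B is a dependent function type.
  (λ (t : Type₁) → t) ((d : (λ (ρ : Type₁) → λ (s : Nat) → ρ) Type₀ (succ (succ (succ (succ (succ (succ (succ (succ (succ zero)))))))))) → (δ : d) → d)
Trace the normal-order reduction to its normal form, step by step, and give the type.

reduction (normal order):
  (λ (t : Type₁) → t) ((d : (λ (ρ : Type₁) → λ (s : Nat) → ρ) Type₀ (succ (succ (succ (succ (succ (succ (succ (succ (succ zero)))))))))) → (δ : d) → d)
  ~> (t : (λ (d : Type₁) → λ (ρ : Nat) → d) Type₀ (succ (succ (succ (succ (succ (succ (succ (succ (succ zero)))))))))) → (s : t) → t
  ~> (t : (λ (d : Nat) → Type₀) (succ (succ (succ (succ (succ (succ (succ (succ (succ zero)))))))))) → (ρ : t) → t
  ~> (t : Type₀) → (d : t) → t
type:
  Type₁


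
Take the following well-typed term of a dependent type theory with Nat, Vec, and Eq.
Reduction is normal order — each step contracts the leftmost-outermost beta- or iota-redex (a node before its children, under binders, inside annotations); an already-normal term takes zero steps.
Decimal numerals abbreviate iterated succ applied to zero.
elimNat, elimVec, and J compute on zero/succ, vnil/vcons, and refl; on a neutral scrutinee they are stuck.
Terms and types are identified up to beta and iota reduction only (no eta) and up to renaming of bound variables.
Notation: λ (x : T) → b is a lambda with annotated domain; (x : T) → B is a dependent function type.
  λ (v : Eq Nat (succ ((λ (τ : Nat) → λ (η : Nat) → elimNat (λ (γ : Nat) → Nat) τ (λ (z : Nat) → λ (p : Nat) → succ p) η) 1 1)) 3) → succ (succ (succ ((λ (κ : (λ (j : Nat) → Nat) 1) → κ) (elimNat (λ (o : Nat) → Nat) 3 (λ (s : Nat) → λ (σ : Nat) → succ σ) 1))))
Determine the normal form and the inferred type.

reduced normal form:
  λ (v : Eq Nat 3 3) → 7
inferred type:
  (v : Eq Nat 3 3) → Nat
observation: the leftmost-outermost redex is a beta-redex, and normalization takes 11 steps.


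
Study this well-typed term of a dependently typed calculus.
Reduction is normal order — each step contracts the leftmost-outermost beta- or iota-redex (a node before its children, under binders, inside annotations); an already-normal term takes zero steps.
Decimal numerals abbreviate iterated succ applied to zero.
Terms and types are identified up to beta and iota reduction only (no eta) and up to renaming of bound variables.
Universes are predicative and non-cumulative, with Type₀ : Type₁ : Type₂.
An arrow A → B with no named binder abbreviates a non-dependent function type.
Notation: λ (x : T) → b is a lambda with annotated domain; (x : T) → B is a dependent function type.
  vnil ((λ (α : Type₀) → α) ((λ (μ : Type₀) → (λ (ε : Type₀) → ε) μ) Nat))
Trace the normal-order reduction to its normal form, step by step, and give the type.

normal-order reduction sequence:
  vnil ((λ (α : Type₀) → α) ((λ (μ : Type₀) → (λ (ε : Type₀) → ε) μ) Nat))
  ~> vnil ((λ (α : Type₀) → (λ (μ : Type₀) → μ) α) Nat)
  ~> vnil ((λ (α : Type₀) → α) Nat)
  ~> vnil Nat
type:
  Vec Nat 0


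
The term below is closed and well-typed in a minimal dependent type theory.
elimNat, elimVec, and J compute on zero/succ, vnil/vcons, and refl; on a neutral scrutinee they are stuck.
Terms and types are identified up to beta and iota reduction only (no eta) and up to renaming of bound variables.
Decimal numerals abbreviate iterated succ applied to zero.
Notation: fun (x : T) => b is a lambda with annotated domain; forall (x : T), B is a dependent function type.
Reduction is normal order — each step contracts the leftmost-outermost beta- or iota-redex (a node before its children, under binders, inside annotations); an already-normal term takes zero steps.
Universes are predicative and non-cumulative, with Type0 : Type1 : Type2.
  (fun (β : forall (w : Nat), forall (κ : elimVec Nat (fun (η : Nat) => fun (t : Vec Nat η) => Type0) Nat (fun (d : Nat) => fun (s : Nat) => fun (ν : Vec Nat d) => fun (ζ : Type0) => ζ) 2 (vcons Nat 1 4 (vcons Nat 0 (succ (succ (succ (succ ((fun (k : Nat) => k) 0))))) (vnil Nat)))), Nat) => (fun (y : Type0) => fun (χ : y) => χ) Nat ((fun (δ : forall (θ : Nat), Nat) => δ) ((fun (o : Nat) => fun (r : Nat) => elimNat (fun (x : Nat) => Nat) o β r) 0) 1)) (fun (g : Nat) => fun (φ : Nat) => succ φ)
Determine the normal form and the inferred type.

reduced normal form:
  1
type:
  Nat
observation: 10 normal-order steps normalize the term, beginning with a beta-redex.


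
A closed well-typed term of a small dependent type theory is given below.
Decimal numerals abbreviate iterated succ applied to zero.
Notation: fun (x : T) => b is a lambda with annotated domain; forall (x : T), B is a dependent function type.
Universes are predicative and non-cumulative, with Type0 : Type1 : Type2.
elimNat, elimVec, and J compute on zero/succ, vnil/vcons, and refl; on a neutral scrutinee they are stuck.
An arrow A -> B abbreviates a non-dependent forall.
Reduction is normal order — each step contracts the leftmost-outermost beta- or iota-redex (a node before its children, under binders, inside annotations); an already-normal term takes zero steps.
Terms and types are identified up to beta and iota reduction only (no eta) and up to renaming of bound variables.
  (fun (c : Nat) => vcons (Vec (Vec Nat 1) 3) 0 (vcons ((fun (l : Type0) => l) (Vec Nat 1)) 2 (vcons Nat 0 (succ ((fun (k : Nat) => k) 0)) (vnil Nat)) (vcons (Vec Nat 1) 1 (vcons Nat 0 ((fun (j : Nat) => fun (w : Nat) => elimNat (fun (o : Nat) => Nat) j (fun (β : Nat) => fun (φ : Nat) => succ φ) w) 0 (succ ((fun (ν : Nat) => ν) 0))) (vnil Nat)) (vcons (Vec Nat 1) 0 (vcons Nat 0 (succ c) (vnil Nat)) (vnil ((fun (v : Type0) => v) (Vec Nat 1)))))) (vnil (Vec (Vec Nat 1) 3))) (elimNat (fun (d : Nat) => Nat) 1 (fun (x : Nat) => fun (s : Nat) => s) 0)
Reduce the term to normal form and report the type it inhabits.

reduced normal form:
  vcons (Vec (Vec Nat 1) 3) 0 (vcons (Vec Nat 1) 2 (vcons Nat 0 1 (vnil Nat)) (vcons (Vec Nat 1) 1 (vcons Nat 0 1 (vnil Nat)) (vcons (Vec Nat 1) 0 (vcons Nat 0 2 (vnil Nat)) (vnil (Vec Nat 1))))) (vnil (Vec (Vec Nat 1) 3))
inferred type:
  Vec (Vec (Vec Nat 1) 3) 1
observation: 12 normal-order steps normalize the term, beginning with a beta-redex.


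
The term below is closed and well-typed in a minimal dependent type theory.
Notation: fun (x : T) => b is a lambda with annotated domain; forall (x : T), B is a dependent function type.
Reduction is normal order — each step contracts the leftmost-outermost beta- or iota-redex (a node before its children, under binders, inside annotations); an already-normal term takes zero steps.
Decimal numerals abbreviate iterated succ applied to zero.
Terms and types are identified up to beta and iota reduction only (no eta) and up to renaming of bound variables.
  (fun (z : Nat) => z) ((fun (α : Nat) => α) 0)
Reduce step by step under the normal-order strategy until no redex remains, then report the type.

normal-order reduction:
  (fun (z : Nat) => z) ((fun (α : Nat) => α) 0)
  ~> (fun (z : Nat) => z) 0
  ~> 0
type:
  Nat


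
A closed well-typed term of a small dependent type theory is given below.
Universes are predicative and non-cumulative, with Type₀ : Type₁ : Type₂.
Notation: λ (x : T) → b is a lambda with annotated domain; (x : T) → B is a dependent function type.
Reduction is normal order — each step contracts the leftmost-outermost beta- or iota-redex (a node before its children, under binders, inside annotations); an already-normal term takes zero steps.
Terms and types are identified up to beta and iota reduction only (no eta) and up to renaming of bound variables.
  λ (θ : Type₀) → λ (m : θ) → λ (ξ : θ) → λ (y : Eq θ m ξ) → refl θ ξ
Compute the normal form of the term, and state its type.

reduced normal form:
  λ (θ : Type₀) → λ (m : θ) → λ (ξ : θ) → λ (y : Eq θ m ξ) → refl θ ξ
the term's type:
  (θ : Type₀) → (m : θ) → (ξ : θ) → (y : Eq θ m ξ) → Eq θ ξ ξ


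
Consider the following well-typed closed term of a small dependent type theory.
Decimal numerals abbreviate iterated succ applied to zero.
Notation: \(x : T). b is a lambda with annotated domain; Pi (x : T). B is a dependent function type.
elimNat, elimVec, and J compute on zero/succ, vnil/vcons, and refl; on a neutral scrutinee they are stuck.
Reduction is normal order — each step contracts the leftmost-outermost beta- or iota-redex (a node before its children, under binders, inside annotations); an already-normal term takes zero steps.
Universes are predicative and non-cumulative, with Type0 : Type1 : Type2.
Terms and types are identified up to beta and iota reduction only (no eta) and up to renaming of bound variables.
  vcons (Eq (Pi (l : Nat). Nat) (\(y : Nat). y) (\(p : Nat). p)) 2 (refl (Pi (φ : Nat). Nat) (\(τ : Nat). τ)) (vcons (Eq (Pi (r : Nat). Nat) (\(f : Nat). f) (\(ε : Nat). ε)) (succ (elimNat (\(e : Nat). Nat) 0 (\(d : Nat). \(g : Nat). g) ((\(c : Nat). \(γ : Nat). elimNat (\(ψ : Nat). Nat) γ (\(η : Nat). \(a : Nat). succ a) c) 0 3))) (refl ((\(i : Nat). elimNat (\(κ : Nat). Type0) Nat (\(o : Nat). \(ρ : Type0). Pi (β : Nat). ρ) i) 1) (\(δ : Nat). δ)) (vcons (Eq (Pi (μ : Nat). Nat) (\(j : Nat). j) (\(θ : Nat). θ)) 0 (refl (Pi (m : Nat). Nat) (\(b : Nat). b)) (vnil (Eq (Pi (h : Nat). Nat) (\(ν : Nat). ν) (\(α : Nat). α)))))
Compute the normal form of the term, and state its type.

reduced normal form:
  vcons (Eq (Pi (l : Nat). Nat) (\(y : Nat). y) (\(p : Nat). p)) 2 (refl (Pi (φ : Nat). Nat) (\(τ : Nat). τ)) (vcons (Eq (Pi (r : Nat). Nat) (\(f : Nat). f) (\(ε : Nat). ε)) 1 (refl (Pi (e : Nat). Nat) (\(d : Nat). d)) (vcons (Eq (Pi (g : Nat). Nat) (\(c : Nat). c) (\(γ : Nat). γ)) 0 (refl (Pi (ψ : Nat). Nat) (\(η : Nat). η)) (vnil (Eq (Pi (a : Nat). Nat) (\(i : Nat). i) (\(κ : Nat). κ)))))
the term's type:
  Vec (Eq (Pi (l : Nat). Nat) (\(y : Nat). y) (\(p : Nat). p)) 3


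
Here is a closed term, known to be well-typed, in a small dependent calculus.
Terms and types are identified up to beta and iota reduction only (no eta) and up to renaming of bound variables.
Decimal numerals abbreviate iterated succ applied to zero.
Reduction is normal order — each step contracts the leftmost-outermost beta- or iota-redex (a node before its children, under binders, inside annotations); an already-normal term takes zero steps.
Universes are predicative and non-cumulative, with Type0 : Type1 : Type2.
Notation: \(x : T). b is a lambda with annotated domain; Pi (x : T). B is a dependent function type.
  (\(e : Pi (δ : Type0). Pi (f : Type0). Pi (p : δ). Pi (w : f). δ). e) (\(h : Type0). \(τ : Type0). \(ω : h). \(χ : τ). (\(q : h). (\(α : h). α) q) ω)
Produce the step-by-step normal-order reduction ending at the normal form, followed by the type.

normal-order reduction:
  (\(e : Pi (δ : Type0). Pi (f : Type0). Pi (p : δ). Pi (w : f). δ). e) (\(h : Type0). \(τ : Type0). \(ω : h). \(χ : τ). (\(q : h). (\(α : h). α) q) ω)
  ~> \(e : Type0). \(δ : Type0). \(f : e). \(p : δ). (\(w : e). (\(h : e). h) w) f
  ~> \(e : Type0). \(δ : Type0). \(f : e). \(p : δ). (\(w : e). w) f
  ~> \(e : Type0). \(δ : Type0). \(f : e). \(p : δ). f
inferred type:
  Pi (e : Type0). Pi (δ : Type0). Pi (f : e). Pi (p : δ). e


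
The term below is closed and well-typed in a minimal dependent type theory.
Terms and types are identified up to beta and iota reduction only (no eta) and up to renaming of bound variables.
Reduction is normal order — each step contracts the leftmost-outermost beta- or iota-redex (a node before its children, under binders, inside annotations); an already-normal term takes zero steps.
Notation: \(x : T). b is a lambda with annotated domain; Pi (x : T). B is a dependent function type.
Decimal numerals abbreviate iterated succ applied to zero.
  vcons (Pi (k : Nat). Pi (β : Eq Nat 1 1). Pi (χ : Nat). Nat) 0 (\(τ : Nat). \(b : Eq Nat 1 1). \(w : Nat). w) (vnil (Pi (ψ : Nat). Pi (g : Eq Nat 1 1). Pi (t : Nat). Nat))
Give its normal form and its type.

reduced normal form:
  vcons (Pi (k : Nat). Pi (β : Eq Nat 1 1). Pi (χ : Nat). Nat) 0 (\(τ : Nat). \(b : Eq Nat 1 1). \(w : Nat). w) (vnil (Pi (ψ : Nat). Pi (g : Eq Nat 1 1). Pi (t : Nat). Nat))
inferred type:
  Vec (Pi (k : Nat). Pi (β : Eq Nat 1 1). Pi (χ : Nat). Nat) 1
observation: the term is already in normal form.


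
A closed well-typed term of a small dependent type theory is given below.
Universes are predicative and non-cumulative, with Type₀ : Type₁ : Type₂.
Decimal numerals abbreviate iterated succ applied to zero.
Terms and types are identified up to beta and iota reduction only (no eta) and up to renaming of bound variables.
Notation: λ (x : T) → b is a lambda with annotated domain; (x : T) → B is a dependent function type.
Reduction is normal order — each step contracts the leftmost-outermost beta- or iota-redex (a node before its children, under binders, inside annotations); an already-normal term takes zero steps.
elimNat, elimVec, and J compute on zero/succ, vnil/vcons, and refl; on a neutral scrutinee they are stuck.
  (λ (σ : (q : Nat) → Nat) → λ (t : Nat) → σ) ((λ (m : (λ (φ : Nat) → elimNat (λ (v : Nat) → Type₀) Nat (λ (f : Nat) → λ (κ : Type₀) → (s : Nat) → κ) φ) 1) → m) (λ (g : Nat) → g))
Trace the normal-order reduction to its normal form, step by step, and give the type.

normal-order reduction:
  (λ (σ : (q : Nat) → Nat) → λ (t : Nat) → σ) ((λ (m : (λ (φ : Nat) → elimNat (λ (v : Nat) → Type₀) Nat (λ (f : Nat) → λ (κ : Type₀) → (s : Nat) → κ) φ) 1) → m) (λ (g : Nat) → g))
  ~> λ (σ : Nat) → (λ (q : (λ (t : Nat) → elimNat (λ (m : Nat) → Type₀) Nat (λ (φ : Nat) → λ (v : Type₀) → (f : Nat) → v) t) 1) → q) (λ (κ : Nat) → κ)
  ~> λ (σ : Nat) → λ (q : Nat) → q
the term's type:
  (σ : Nat) → (q : Nat) → Nat


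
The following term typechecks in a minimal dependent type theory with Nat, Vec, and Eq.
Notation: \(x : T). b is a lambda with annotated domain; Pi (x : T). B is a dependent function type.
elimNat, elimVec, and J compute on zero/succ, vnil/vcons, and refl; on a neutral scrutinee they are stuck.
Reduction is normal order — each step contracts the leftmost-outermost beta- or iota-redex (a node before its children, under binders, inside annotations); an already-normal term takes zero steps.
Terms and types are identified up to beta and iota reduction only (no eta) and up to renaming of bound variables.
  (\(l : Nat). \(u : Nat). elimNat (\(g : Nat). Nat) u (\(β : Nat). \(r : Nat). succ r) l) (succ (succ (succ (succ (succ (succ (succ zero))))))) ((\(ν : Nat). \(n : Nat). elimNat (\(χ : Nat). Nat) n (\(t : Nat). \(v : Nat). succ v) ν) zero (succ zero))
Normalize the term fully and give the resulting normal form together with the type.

reduced normal form:
  succ (succ (succ (succ (succ (succ (succ (succ zero)))))))
the term's type:
  Nat


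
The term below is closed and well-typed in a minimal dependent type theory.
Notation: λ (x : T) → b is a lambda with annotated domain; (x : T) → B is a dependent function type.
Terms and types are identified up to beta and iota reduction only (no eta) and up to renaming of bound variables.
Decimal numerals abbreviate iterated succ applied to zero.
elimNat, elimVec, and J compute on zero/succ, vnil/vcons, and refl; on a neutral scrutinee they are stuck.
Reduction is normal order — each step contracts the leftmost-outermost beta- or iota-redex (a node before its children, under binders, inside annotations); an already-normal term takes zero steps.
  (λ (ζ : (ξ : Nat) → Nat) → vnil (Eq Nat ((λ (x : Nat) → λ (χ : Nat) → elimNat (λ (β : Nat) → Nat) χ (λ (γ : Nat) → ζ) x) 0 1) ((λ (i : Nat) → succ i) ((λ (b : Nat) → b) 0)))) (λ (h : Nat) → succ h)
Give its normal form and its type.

reduced normal form:
  vnil (Eq Nat 1 1)
inferred type:
  Vec (Eq Nat 1 1) 0
observation: the term reaches its normal form after 6 normal-order steps.


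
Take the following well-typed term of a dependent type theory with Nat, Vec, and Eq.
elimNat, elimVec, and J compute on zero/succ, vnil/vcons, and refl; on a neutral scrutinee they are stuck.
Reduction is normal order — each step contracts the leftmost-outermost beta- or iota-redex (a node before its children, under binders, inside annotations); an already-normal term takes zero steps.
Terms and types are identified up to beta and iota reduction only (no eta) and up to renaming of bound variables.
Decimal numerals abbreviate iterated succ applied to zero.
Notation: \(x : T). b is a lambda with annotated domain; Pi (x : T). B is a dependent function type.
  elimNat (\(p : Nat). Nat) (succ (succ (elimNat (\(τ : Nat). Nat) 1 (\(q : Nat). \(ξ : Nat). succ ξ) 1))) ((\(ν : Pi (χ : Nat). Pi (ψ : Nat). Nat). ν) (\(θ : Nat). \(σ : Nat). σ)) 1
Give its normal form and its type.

resulting normal form:
  4
type:
  Nat
observation: normalization takes exactly 9 steps under the normal-order strategy.


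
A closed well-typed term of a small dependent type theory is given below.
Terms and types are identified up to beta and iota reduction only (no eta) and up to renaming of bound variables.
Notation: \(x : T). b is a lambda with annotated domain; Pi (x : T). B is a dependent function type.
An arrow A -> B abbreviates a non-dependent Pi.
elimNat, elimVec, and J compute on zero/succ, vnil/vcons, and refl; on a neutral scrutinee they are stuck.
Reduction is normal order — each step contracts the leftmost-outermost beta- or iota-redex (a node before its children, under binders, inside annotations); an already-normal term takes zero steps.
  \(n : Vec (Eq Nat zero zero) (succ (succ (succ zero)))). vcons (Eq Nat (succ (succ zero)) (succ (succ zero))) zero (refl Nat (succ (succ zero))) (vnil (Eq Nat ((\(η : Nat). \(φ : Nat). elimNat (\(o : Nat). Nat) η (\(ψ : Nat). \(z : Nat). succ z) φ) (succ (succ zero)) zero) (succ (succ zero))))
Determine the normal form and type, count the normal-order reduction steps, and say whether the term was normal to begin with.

reduced normal form:
  \(n : Vec (Eq Nat zero zero) (succ (succ (succ zero)))). vcons (Eq Nat (succ (succ zero)) (succ (succ zero))) zero (refl Nat (succ (succ zero))) (vnil (Eq Nat (succ (succ zero)) (succ (succ zero))))
the term's type:
  Vec (Eq Nat zero zero) (succ (succ (succ zero))) -> Vec (Eq Nat (succ (succ zero)) (succ (succ zero))) (succ zero)
reduction steps (normal order): 3
started in normal form: no
first redex: a beta-redex


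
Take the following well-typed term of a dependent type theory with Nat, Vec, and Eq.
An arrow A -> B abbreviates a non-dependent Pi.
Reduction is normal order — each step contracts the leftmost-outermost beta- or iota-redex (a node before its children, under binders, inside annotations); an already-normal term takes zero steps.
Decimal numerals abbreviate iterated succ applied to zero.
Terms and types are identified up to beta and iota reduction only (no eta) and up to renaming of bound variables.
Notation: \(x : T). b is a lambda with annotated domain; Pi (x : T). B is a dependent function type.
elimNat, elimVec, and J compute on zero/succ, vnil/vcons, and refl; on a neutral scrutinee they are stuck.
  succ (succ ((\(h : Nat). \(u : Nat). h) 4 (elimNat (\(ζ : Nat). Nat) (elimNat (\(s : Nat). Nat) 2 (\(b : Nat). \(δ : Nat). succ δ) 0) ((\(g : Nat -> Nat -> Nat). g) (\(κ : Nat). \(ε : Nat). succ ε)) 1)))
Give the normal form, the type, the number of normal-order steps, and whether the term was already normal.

normal form:
  6
the term's type:
  Nat
normal-order step count: 2
started in normal form: no
first redex: a beta-redex


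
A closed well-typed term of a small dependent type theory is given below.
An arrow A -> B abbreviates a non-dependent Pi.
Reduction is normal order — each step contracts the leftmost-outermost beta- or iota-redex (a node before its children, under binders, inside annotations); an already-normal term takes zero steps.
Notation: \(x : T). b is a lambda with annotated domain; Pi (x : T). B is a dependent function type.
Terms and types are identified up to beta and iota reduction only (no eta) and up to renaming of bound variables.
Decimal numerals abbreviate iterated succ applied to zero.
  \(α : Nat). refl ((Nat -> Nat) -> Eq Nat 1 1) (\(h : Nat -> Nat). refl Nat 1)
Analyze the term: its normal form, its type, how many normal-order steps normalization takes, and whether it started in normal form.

normal form:
  \(α : Nat). refl ((Nat -> Nat) -> Eq Nat 1 1) (\(h : Nat -> Nat). refl Nat 1)
the term's type:
  Nat -> Eq ((Nat -> Nat) -> Eq Nat 1 1) (\(α : Nat -> Nat). refl Nat 1) (\(h : Nat -> Nat). refl Nat 1)
normal-order step count: 0
already normal: yes


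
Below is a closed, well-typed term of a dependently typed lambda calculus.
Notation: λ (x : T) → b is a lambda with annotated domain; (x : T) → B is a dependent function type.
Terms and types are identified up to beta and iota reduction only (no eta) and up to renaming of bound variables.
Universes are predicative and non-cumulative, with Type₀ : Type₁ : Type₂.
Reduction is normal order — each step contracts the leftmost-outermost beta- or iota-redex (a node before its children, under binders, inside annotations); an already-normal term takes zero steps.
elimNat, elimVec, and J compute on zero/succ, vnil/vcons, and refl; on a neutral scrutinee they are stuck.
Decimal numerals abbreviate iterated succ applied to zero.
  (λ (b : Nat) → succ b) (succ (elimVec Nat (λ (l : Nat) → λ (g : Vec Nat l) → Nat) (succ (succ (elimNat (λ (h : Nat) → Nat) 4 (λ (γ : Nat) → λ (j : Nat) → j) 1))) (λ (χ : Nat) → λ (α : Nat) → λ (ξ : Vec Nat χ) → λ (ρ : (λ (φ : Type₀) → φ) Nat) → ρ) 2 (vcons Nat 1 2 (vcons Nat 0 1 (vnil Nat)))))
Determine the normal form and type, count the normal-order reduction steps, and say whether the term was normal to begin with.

resulting normal form:
  8
type:
  Nat
steps to reach normal form (normal order): 16
already normal: no
first redex: a beta-redex


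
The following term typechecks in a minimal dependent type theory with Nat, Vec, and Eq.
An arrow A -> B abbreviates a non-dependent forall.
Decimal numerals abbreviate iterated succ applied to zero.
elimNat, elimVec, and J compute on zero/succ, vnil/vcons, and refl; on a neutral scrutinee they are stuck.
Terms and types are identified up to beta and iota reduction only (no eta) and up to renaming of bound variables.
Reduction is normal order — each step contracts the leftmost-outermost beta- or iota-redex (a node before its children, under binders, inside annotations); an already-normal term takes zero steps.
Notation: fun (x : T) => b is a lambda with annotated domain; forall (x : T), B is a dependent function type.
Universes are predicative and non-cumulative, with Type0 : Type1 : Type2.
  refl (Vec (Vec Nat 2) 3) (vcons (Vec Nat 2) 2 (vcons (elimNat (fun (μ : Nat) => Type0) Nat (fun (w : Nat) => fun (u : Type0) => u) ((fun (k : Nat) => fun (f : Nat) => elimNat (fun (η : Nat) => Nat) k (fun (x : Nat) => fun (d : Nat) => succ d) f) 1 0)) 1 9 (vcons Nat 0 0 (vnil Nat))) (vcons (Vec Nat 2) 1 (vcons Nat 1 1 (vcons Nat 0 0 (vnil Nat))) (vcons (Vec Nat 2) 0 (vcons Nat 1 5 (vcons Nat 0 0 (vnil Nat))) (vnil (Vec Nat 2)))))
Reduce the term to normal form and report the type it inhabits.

normal form:
  refl (Vec (Vec Nat 2) 3) (vcons (Vec Nat 2) 2 (vcons Nat 1 9 (vcons Nat 0 0 (vnil Nat))) (vcons (Vec Nat 2) 1 (vcons Nat 1 1 (vcons Nat 0 0 (vnil Nat))) (vcons (Vec Nat 2) 0 (vcons Nat 1 5 (vcons Nat 0 0 (vnil Nat))) (vnil (Vec Nat 2)))))
type:
  Eq (Vec (Vec Nat 2) 3) (vcons (Vec Nat 2) 2 (vcons Nat 1 9 (vcons Nat 0 0 (vnil Nat))) (vcons (Vec Nat 2) 1 (vcons Nat 1 1 (vcons Nat 0 0 (vnil Nat))) (vcons (Vec Nat 2) 0 (vcons Nat 1 5 (vcons Nat 0 0 (vnil Nat))) (vnil (Vec Nat 2))))) (vcons (Vec Nat 2) 2 (vcons Nat 1 9 (vcons Nat 0 0 (vnil Nat))) (vcons (Vec Nat 2) 1 (vcons Nat 1 1 (vcons Nat 0 0 (vnil Nat))) (vcons (Vec Nat 2) 0 (vcons Nat 1 5 (vcons Nat 0 0 (vnil Nat))) (vnil (Vec Nat 2)))))
observation: the term reaches its normal form after 7 normal-order steps.


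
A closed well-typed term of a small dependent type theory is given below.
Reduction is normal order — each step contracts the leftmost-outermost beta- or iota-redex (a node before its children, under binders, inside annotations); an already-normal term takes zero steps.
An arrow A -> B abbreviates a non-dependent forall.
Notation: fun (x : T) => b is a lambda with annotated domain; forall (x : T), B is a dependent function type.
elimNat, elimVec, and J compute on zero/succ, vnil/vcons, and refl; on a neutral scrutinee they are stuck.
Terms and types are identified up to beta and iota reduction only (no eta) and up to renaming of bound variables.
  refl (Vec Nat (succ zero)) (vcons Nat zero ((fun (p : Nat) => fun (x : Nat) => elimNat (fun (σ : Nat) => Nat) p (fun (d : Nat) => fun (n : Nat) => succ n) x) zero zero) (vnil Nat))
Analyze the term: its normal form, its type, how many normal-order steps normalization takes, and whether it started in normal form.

reduced normal form:
  refl (Vec Nat (succ zero)) (vcons Nat zero zero (vnil Nat))
the term's type:
  Eq (Vec Nat (succ zero)) (vcons Nat zero zero (vnil Nat)) (vcons Nat zero zero (vnil Nat))
normal-order step count: 3
started in normal form: no
first contracted redex: a beta-redex
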